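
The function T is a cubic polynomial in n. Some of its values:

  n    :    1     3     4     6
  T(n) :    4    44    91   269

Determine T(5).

164

Write T(n) = an³ + bn² + cn + d; the 4 given values yield a linear system in the 4 coefficients.
Solving, T(n) = n³ + n² + 3n - 1.
Then T(5) = 164.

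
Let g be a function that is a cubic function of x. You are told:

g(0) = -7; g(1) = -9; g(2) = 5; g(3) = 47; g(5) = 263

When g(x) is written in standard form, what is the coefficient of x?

-6

Write g(x) = ax³ + bx² + cx + d; the 5 given values yield a linear system in the 4 coefficients.
Solving, g(x) = 2x³ + 2x² - 6x - 7.
The coefficient of x is -6.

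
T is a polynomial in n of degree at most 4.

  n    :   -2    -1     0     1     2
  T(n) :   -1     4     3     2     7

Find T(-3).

First differences: 5, -1, -1, 5. Second differences: -6, 0, 6. Third differences: 6, 6.
Level-3 differences are constant, so T has degree 3.
Fitting a degree-3 polynomial gives T(n) = n³ - 2n + 3.
Then T(-3) = -18.

-18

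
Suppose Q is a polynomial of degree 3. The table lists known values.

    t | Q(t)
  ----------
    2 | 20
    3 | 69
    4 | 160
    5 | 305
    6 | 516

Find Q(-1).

First differences: 49, 91, 145, 211. Second differences: 42, 54, 66. Third differences: 12, 12.
Level-3 differences are constant, so Q has degree 3.
Fitting a degree-3 polynomial gives Q(t) = 2t³ + 3t² - 4t.
Then Q(-1) = 5.

5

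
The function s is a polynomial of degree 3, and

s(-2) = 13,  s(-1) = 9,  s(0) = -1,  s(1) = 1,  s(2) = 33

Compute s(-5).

First differences: -4, -10, 2, 32. Second differences: -6, 12, 30. Third differences: 18, 18.
Level-3 differences are constant, so s has degree 3.
Fitting a degree-3 polynomial gives s(t) = 3t³ + 6t² - 7t - 1.
Then s(-5) = -191.

-191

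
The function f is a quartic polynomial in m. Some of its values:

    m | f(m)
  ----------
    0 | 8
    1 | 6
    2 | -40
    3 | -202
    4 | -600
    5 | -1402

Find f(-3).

-250

Write f(m) = am^4 + bm³ + cm² + dm + e; the 6 given values yield a linear system in the 5 coefficients.
Solving, f(m) = -2m^4 - 8m² + 8m + 8.
Then f(-3) = -250.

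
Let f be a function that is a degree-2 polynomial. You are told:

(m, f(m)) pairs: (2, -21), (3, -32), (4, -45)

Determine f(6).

Write f(m) = am² + bm + c; the 3 given values yield a linear system in the 3 coefficients.
Solving, f(m) = -m² - 6m - 5.
Then f(6) = -77.

-77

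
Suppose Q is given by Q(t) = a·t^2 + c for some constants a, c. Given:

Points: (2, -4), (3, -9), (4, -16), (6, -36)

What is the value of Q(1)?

-1

From Q(2) = -4 and Q(3) = -9: 4a + c = -4 and 9a + c = -9.
Subtracting: 5a = -5, so a = -1; then c = -4 − (-1)·4 = 0.
So Q(t) = -1t² + 0, and Q(1) = -1.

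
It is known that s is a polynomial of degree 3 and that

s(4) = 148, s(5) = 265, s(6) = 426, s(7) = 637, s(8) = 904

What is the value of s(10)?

1630

First differences: 117, 161, 211, 267. Second differences: 44, 50, 56. Third differences: 6, 6.
Level-3 differences are constant, so s has degree 3.
Fitting a degree-3 polynomial gives s(x) = x³ + 7x² - 7x.
Then s(10) = 1630.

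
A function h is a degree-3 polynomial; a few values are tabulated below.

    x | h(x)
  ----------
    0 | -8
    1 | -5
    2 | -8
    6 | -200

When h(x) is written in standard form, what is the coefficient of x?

Write h(x) = ax³ + bx² + cx + d; the 4 given values yield a linear system in the 4 coefficients.
Solving, h(x) = -x³ + 4x - 8.
The coefficient of x is 4.

4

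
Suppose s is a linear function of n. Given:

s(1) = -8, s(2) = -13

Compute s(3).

Write s(n) = an + b; the 2 given values yield a linear system in the 2 coefficients.
Solving, s(n) = -5n - 3.
Then s(3) = -18.

-18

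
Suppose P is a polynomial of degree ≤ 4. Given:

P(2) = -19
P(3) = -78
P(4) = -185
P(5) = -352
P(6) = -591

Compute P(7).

Write P(k) = ak^4 + bk³ + ck² + dk + e; the 5 given values yield a linear system in the 5 coefficients.
Solving, the leading coefficient vanishes, and P(k) = -2k³ - 6k² + 9k + 3.
Then P(7) = -914.

-914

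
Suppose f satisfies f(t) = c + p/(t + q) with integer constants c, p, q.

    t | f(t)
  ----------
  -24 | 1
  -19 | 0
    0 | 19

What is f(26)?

(f(t) − c)(t + q) = p for each data point; the three points give a linear system in c and q, then p follows.
Solving: c = 4, q = 4, p = 60, so f(t) = 4 + 60/(t + 4).
Then f(26) = 4 + 60/30 = 6.

6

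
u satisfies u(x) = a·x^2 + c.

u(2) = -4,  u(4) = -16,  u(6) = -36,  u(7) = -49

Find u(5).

-25

From u(2) = -4 and u(4) = -16: 4a + c = -4 and 16a + c = -16.
Subtracting: 12a = -12, so a = -1; then c = -4 − (-1)·4 = 0.
So u(x) = -1x² + 0, and u(5) = -25.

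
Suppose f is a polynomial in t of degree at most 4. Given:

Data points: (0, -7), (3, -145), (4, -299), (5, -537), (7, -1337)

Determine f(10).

-3617

Write f(t) = at^4 + bt³ + ct² + dt + e; the 5 given values yield a linear system in the 5 coefficients.
Solving, the leading coefficient vanishes, and f(t) = -3t³ - 6t² - t - 7.
Then f(10) = -3617.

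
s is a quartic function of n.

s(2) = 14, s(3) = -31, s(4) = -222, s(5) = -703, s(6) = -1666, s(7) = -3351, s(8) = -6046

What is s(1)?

First differences: -45, -191, -481, -963, -1685, -2695. Second differences: -146, -290, -482, -722, -1010. Third differences: -144, -192, -240, -288. Fourth differences: -48, -48, -48.
Level-4 differences are constant, so s has degree 4.
Fitting a degree-4 polynomial gives s(n) = -2n^4 + 4n³ + n² + 4n + 2.
Then s(1) = 9.

9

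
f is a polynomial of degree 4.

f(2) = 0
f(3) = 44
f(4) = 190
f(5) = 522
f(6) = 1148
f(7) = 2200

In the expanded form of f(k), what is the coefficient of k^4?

1

First differences: 44, 146, 332, 626, 1052. Second differences: 102, 186, 294, 426. Third differences: 84, 108, 132. Fourth differences: 24, 24.
Level-4 differences are constant, so f has degree 4.
Fitting a degree-4 polynomial gives f(k) = k^4 - 4k² - k + 2.
The coefficient of k^4 is 1.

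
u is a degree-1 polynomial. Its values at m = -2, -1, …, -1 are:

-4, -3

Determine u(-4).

Write u(m) = am + b; the 2 given values yield a linear system in the 2 coefficients.
Solving, u(m) = m - 2.
Then u(-4) = -6.

-6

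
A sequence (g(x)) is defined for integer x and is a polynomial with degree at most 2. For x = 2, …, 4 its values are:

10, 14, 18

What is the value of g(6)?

26

First differences: 4, 4.
Level-1 differences are constant, so g has degree 1.
Fitting a degree-1 polynomial gives g(x) = 4x + 2.
Then g(6) = 26.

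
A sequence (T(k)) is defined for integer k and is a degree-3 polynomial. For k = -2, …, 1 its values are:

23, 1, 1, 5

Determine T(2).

Write T(k) = ak³ + bk² + ck + d; the 4 given values yield a linear system in the 4 coefficients.
Solving, T(k) = -3k³ + 2k² + 5k + 1.
Then T(2) = -5.

-5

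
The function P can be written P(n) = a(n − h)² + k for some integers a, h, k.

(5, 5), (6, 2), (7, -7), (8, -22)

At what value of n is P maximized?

First differences -3, -9, -15; second difference -6 = 2a, so a = -3.
Expanding, the n-coefficient is −2ah = 6h; matching it to the data gives h = 5, and then k = 5.
So P(n) = -3(n − 5)² + 5.
Hence h = 5.

5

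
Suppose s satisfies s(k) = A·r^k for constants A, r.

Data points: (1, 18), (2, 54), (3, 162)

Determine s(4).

Consecutive ratio: 54/18 = 3, and 162/54 = 3, so r = 3.
Then A·3^1 = 18 gives A = 6, and s(k) = 6·3^k.
s(4) = 6·3^4 = 486.

486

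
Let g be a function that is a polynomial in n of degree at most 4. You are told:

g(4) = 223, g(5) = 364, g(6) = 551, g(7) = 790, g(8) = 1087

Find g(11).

First differences: 141, 187, 239, 297. Second differences: 46, 52, 58. Third differences: 6, 6.
Level-3 differences are constant, so g has degree 3.
Fitting a degree-3 polynomial gives g(n) = n³ + 8n² + 8n - 1.
Then g(11) = 2386.

2386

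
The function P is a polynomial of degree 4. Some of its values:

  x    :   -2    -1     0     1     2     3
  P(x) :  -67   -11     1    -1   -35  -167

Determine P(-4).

Write P(x) = ax^4 + bx³ + cx² + dx + e; the 6 given values yield a linear system in the 5 coefficients.
Solving, P(x) = -2x^4 + x³ - 5x² + 4x + 1.
Then P(-4) = -671.

-671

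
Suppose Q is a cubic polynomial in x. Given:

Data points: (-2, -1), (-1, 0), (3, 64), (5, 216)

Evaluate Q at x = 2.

27

Write Q(x) = ax³ + bx² + cx + d; the 4 given values yield a linear system in the 4 coefficients.
Solving, Q(x) = x³ + 3x² + 3x + 1.
Then Q(2) = 27.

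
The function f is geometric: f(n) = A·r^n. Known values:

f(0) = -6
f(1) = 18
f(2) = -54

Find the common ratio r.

-3

Consecutive ratio: 18/(-6) = -3, and -54/18 = -3, so r = -3.
Then A·(-3)^0 = -6 gives A = -6, and f(n) = -6·(-3)^n.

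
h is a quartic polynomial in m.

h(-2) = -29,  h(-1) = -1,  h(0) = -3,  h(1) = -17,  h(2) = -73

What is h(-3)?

-153

Write h(m) = am^4 + bm³ + cm² + dm + e; the 5 given values yield a linear system in the 5 coefficients.
Solving, h(m) = -2m^4 - m³ - 4m² - 7m - 3.
Then h(-3) = -153.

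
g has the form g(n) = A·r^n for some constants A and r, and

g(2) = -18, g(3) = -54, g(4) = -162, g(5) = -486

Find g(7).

Consecutive ratio: -54/(-18) = 3, and -162/(-54) = 3, so r = 3.
Then A·3^2 = -18 gives A = -2, and g(n) = -2·3^n.
g(7) = -2·3^7 = -4374.

-4374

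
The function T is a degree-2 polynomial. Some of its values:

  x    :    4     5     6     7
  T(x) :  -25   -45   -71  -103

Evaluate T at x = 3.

First differences: -20, -26, -32. Second differences: -6, -6.
Level-2 differences are constant, so T has degree 2.
Fitting a degree-2 polynomial gives T(x) = -3x² + 7x - 5.
Then T(3) = -11.

-11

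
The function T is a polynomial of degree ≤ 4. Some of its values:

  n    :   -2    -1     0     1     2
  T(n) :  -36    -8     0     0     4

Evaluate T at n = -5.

Write T(n) = an^4 + bn³ + cn² + dn + e; the 5 given values yield a linear system in the 5 coefficients.
Solving, the leading coefficient vanishes, and T(n) = 2n³ - 4n² + 2n.
Then T(-5) = -360.

-360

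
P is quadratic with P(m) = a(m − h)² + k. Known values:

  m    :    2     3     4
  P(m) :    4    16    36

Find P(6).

100

First differences 12, 20; second difference 8 = 2a, so a = 4.
Expanding, the m-coefficient is −2ah = -8h; matching it to the data gives h = 1, and then k = 0.
So P(m) = 4(m − 1)² + 0.
P(6) = 4·5² + 0 = 100.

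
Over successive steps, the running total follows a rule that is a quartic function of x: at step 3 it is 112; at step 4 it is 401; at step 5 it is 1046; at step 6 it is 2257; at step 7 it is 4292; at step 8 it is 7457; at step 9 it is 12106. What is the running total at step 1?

Write the value at x as P(x).
First differences: 289, 645, 1211, 2035, 3165, 4649. Second differences: 356, 566, 824, 1130, 1484. Third differences: 210, 258, 306, 354. Fourth differences: 48, 48, 48.
Level-4 differences are constant, so P has degree 4.
Fitting a degree-4 polynomial gives P(x) = 2x^4 - x³ - 4x² + 4x + 1.
Then P(1) = 2.

2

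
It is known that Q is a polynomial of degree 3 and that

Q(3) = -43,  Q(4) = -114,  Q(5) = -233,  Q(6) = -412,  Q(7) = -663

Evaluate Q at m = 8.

Write Q(m) = am³ + bm² + cm + d; the 5 given values yield a linear system in the 4 coefficients.
Solving, Q(m) = -2m³ + 3m + 2.
Then Q(8) = -998.

-998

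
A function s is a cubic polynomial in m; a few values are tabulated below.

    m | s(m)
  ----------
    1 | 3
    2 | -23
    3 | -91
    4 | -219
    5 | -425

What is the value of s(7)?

-1143

First differences: -26, -68, -128, -206. Second differences: -42, -60, -78. Third differences: -18, -18.
Level-3 differences are constant, so s has degree 3.
Fitting a degree-3 polynomial gives s(m) = -3m³ - 3m² + 4m + 5.
Then s(7) = -1143.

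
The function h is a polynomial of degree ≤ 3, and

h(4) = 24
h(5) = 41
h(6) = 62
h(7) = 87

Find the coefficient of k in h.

-1

First differences: 17, 21, 25. Second differences: 4, 4.
Level-2 differences are constant, so h has degree 2.
Fitting a degree-2 polynomial gives h(k) = 2k² - k - 4.
The coefficient of k is -1.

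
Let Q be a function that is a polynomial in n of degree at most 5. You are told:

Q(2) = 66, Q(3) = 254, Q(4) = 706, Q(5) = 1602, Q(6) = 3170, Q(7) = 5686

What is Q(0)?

Write Q(n) = an^5 + bn^4 + cn³ + dn² + en + p; the 6 given values yield a linear system in the 6 coefficients.
Solving, the leading coefficient vanishes, and Q(n) = 2n^4 + 2n³ + 4n² + 2.
The constant term is Q(0) = 2.

2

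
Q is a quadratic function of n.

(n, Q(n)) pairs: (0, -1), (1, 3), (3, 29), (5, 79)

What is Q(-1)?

Write Q(n) = an² + bn + c; the 4 given values yield a linear system in the 3 coefficients.
Solving, Q(n) = 3n² + n - 1.
Then Q(-1) = 1.

1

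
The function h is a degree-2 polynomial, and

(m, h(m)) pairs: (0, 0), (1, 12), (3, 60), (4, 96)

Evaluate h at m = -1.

Write h(m) = am² + bm + c; the 4 given values yield a linear system in the 3 coefficients.
Solving, h(m) = 4m² + 8m.
Then h(-1) = -4.

-4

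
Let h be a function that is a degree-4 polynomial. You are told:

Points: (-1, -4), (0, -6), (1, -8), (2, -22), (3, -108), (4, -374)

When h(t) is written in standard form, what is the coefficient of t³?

2

First differences: -2, -2, -14, -86, -266. Second differences: 0, -12, -72, -180. Third differences: -12, -60, -108. Fourth differences: -48, -48.
Level-4 differences are constant, so h has degree 4.
Fitting a degree-4 polynomial gives h(t) = -2t^4 + 2t³ + 2t² - 4t - 6.
The coefficient of t³ is 2.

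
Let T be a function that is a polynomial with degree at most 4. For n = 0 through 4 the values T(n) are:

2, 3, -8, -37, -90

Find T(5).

-173

Write T(n) = an^4 + bn³ + cn² + dn + e; the 5 given values yield a linear system in the 5 coefficients.
Solving, the leading coefficient vanishes, and T(n) = -n³ - 3n² + 5n + 2.
Then T(5) = -173.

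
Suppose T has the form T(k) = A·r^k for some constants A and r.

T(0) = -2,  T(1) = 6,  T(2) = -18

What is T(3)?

Consecutive ratio: 6/(-2) = -3, and -18/6 = -3, so r = -3.
Then A·(-3)^0 = -2 gives A = -2, and T(k) = -2·(-3)^k.
T(3) = -2·(-3)^3 = 54.

54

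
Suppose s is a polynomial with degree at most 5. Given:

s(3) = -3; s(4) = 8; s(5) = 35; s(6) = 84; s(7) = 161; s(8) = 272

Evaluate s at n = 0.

First differences: 11, 27, 49, 77, 111. Second differences: 16, 22, 28, 34. Third differences: 6, 6, 6.
Level-3 differences are constant, so s has degree 3.
Fitting a degree-3 polynomial gives s(n) = n³ - 4n² + 2n.
Then s(0) = 0.

0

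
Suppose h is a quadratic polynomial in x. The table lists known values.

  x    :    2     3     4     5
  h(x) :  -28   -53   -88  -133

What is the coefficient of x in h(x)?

0

Write h(x) = ax² + bx + c; the 4 given values yield a linear system in the 3 coefficients.
Solving, h(x) = -5x² - 8.
The coefficient of x is 0.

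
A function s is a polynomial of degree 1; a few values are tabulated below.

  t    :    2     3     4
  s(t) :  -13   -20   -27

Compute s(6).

First differences: -7, -7.
Level-1 differences are constant, so s has degree 1.
Fitting a degree-1 polynomial gives s(t) = -7t + 1.
Then s(6) = -41.

-41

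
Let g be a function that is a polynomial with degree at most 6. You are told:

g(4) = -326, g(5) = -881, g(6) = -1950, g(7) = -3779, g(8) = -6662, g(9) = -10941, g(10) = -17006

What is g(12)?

First differences: -555, -1069, -1829, -2883, -4279, -6065. Second differences: -514, -760, -1054, -1396, -1786. Third differences: -246, -294, -342, -390. Fourth differences: -48, -48, -48.
Level-4 differences are constant, so g has degree 4.
Fitting a degree-4 polynomial gives g(m) = -2m^4 + 3m³ - 6.
Then g(12) = -36294.

-36294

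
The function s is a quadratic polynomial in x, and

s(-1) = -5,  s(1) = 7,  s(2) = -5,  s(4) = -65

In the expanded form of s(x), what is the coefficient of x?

Write s(x) = ax² + bx + c; the 4 given values yield a linear system in the 3 coefficients.
Solving, s(x) = -6x² + 6x + 7.
The coefficient of x is 6.

6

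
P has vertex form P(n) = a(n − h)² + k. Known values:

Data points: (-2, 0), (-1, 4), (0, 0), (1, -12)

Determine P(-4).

First differences 4, -4, -12; second difference -8 = 2a, so a = -4.
Expanding, the n-coefficient is −2ah = 8h; matching it to the data gives h = -1, and then k = 4.
So P(n) = -4(n + 1)² + 4.
P(-4) = -4·(-3)² + 4 = -32.

-32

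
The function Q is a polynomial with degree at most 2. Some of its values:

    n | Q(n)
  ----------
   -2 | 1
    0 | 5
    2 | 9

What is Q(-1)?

3

Write Q(n) = an² + bn + c; the 3 given values yield a linear system in the 3 coefficients.
Solving, the leading coefficient vanishes, and Q(n) = 2n + 5.
Then Q(-1) = 3.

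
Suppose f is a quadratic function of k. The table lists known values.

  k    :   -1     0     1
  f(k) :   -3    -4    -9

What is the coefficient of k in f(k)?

Write f(k) = ak² + bk + c; the 3 given values yield a linear system in the 3 coefficients.
Solving, f(k) = -2k² - 3k - 4.
The coefficient of k is -3.

-3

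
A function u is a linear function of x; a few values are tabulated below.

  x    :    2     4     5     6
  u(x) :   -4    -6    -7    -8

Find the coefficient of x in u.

-1

Write u(x) = ax + b; the 4 given values yield a linear system in the 2 coefficients.
Solving, u(x) = -x - 2.
The coefficient of x is -1.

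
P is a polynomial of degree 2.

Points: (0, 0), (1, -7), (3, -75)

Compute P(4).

Write P(t) = at² + bt + c; the 3 given values yield a linear system in the 3 coefficients.
Solving, P(t) = -9t² + 2t.
Then P(4) = -136.

-136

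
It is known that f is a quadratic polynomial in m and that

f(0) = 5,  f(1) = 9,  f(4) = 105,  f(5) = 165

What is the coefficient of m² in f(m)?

Write f(m) = am² + bm + c; the 4 given values yield a linear system in the 3 coefficients.
Solving, f(m) = 7m² - 3m + 5.
The coefficient of m² is 7.

7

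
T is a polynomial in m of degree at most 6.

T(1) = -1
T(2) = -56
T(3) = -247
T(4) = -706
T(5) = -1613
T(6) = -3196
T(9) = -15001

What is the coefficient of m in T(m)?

Write T(m) = am^6 + bm^5 + cm^4 + dm³ + em² + pm + q; the 7 given values yield a linear system in the 7 coefficients.
Solving, the top 2 coefficients vanish, and T(m) = -2m^4 - 2m³ - 6m² + 7m + 2.
The coefficient of m is 7.

7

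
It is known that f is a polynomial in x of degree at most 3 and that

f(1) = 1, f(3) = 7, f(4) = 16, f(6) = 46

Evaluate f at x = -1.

11

Write f(x) = ax³ + bx² + cx + d; the 4 given values yield a linear system in the 4 coefficients.
Solving, the leading coefficient vanishes, and f(x) = 2x² - 5x + 4.
Then f(-1) = 11.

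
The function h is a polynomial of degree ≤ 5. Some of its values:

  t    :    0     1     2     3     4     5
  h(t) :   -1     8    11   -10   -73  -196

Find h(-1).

Write h(t) = at^5 + bt^4 + ct³ + dt² + et + p; the 6 given values yield a linear system in the 6 coefficients.
Solving, the top 2 coefficients vanish, and h(t) = -3t³ + 6t² + 6t - 1.
Then h(-1) = 2.

2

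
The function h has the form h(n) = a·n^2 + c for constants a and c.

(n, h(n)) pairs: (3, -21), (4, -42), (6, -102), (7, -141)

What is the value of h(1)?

From h(3) = -21 and h(4) = -42: 9a + c = -21 and 16a + c = -42.
Subtracting: 7a = -21, so a = -3; then c = -21 − (-3)·9 = 6.
So h(n) = -3n² + 6, and h(1) = 3.

3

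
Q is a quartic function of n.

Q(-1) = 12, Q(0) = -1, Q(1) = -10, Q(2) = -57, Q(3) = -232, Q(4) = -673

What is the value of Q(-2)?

First differences: -13, -9, -47, -175, -441. Second differences: 4, -38, -128, -266. Third differences: -42, -90, -138. Fourth differences: -48, -48.
Level-4 differences are constant, so Q has degree 4.
Fitting a degree-4 polynomial gives Q(n) = -2n^4 - 3n³ + 4n² - 8n - 1.
Then Q(-2) = 23.

23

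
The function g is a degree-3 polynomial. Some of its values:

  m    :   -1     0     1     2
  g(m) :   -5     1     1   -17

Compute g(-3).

Write g(m) = am³ + bm² + cm + d; the 4 given values yield a linear system in the 4 coefficients.
Solving, g(m) = -2m³ - 3m² + 5m + 1.
Then g(-3) = 13.

13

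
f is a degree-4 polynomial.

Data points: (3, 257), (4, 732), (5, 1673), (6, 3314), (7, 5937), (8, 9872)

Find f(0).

8

First differences: 475, 941, 1641, 2623, 3935. Second differences: 466, 700, 982, 1312. Third differences: 234, 282, 330. Fourth differences: 48, 48.
Level-4 differences are constant, so f has degree 4.
Fitting a degree-4 polynomial gives f(n) = 2n^4 + 3n³ + 3n² - 7n + 8.
Then f(0) = 8.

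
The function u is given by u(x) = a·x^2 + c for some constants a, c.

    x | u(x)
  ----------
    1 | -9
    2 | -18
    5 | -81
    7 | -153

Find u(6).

From u(1) = -9 and u(2) = -18: 1a + c = -9 and 4a + c = -18.
Subtracting: 3a = -9, so a = -3; then c = -9 − (-3)·1 = -6.
So u(x) = -3x² − 6, and u(6) = -114.

-114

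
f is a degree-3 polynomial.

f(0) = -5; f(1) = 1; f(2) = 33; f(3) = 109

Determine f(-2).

Write f(n) = an³ + bn² + cn + d; the 4 given values yield a linear system in the 4 coefficients.
Solving, f(n) = 3n³ + 4n² - n - 5.
Then f(-2) = -11.

-11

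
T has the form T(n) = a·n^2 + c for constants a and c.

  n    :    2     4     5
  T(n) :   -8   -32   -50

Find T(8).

From T(2) = -8 and T(4) = -32: 4a + c = -8 and 16a + c = -32.
Subtracting: 12a = -24, so a = -2; then c = -8 − (-2)·4 = 0.
So T(n) = -2n² + 0, and T(8) = -128.

-128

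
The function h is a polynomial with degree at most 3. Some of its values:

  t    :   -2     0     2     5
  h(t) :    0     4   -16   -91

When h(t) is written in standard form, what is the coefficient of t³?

0

Write h(t) = at³ + bt² + ct + d; the 4 given values yield a linear system in the 4 coefficients.
Solving, the leading coefficient vanishes, and h(t) = -3t² - 4t + 4.
The coefficient of t³ is 0.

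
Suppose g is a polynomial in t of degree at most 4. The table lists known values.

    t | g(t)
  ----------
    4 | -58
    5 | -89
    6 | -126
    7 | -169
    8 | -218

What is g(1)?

-1

First differences: -31, -37, -43, -49. Second differences: -6, -6, -6.
Level-2 differences are constant, so g has degree 2.
Fitting a degree-2 polynomial gives g(t) = -3t² - 4t + 6.
Then g(1) = -1.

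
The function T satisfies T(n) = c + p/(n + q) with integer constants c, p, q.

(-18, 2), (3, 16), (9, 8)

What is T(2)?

22

(T(n) − c)(n + q) = p for each data point; the three points give a linear system in c and q, then p follows.
Solving: c = 4, q = 0, p = 36, so T(n) = 4 + 36/(n + 0).
Then T(2) = 4 + 36/2 = 22.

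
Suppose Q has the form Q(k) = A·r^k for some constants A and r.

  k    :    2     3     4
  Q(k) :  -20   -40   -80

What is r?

2

Consecutive ratio: -40/(-20) = 2, and -80/(-40) = 2, so r = 2.
Then A·2^2 = -20 gives A = -5, and Q(k) = -5·2^k.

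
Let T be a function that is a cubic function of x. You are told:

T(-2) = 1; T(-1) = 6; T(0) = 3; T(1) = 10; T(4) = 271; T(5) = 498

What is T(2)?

45

Write T(x) = ax³ + bx² + cx + d; the 6 given values yield a linear system in the 4 coefficients.
Solving, T(x) = 3x³ + 5x² - x + 3.
Then T(2) = 45.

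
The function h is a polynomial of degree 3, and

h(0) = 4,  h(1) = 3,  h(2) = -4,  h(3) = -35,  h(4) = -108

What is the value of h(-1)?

Write h(k) = ak³ + bk² + ck + d; the 5 given values yield a linear system in the 4 coefficients.
Solving, h(k) = -3k³ + 6k² - 4k + 4.
Then h(-1) = 17.

17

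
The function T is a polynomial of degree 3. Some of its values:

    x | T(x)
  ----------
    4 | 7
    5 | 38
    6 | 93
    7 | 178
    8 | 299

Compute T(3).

-6

First differences: 31, 55, 85, 121. Second differences: 24, 30, 36. Third differences: 6, 6.
Level-3 differences are constant, so T has degree 3.
Fitting a degree-3 polynomial gives T(x) = x³ - 3x² - 3x + 3.
Then T(3) = -6.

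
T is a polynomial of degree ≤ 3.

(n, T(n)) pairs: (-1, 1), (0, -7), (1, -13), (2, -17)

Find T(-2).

11

Write T(n) = an³ + bn² + cn + d; the 4 given values yield a linear system in the 4 coefficients.
Solving, the leading coefficient vanishes, and T(n) = n² - 7n - 7.
Then T(-2) = 11.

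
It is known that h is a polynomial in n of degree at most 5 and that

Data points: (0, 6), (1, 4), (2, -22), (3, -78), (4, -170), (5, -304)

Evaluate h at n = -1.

Write h(n) = an^5 + bn^4 + cn³ + dn² + en + p; the 6 given values yield a linear system in the 6 coefficients.
Solving, the top 2 coefficients vanish, and h(n) = -n³ - 9n² + 8n + 6.
Then h(-1) = -10.

-10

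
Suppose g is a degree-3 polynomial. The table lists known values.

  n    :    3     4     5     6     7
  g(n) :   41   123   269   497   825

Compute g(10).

Write g(n) = an³ + bn² + cn + d; the 5 given values yield a linear system in the 4 coefficients.
Solving, g(n) = 3n³ - 4n² - n - 1.
Then g(10) = 2589.

2589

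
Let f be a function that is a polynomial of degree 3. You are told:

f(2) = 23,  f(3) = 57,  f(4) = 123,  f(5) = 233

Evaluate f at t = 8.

Write f(t) = at³ + bt² + ct + d; the 4 given values yield a linear system in the 4 coefficients.
Solving, f(t) = 2t³ - 2t² + 6t + 3.
Then f(8) = 947.

947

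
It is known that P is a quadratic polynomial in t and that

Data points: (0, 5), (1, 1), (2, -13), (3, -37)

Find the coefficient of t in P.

1

First differences: -4, -14, -24. Second differences: -10, -10.
Level-2 differences are constant, so P has degree 2.
Fitting a degree-2 polynomial gives P(t) = -5t² + t + 5.
The coefficient of t is 1.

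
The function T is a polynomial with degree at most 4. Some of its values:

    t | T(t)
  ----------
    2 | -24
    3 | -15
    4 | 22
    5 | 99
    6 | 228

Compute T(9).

First differences: 9, 37, 77, 129. Second differences: 28, 40, 52. Third differences: 12, 12.
Level-3 differences are constant, so T has degree 3.
Fitting a degree-3 polynomial gives T(t) = 2t³ - 4t² - 9t - 6.
Then T(9) = 1047.

1047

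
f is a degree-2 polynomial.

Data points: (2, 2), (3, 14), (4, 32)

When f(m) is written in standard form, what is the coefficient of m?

-3

Write f(m) = am² + bm + c; the 3 given values yield a linear system in the 3 coefficients.
Solving, f(m) = 3m² - 3m - 4.
The coefficient of m is -3.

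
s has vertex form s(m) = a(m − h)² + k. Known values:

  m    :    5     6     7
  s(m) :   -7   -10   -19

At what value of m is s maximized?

5

First differences -3, -9; second difference -6 = 2a, so a = -3.
Expanding, the m-coefficient is −2ah = 6h; matching it to the data gives h = 5, and then k = -7.
So s(m) = -3(m − 5)² − 7.
Hence h = 5.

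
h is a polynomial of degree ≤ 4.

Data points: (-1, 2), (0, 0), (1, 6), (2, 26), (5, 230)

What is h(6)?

366

Write h(m) = am^4 + bm³ + cm² + dm + e; the 5 given values yield a linear system in the 5 coefficients.
Solving, the leading coefficient vanishes, and h(m) = m³ + 4m² + m.
Then h(6) = 366.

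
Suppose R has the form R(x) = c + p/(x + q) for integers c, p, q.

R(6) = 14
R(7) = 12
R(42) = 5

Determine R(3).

44

(R(x) − c)(x + q) = p for each data point; the three points give a linear system in c and q, then p follows.
Solving: c = 4, q = -2, p = 40, so R(x) = 4 + 40/(x − 2).
Then R(3) = 4 + 40/1 = 44.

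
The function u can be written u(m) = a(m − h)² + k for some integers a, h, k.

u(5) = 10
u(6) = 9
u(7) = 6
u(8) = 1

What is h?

5

First differences -1, -3, -5; second difference -2 = 2a, so a = -1.
Expanding, the m-coefficient is −2ah = 2h; matching it to the data gives h = 5, and then k = 10.
So u(m) = -1(m − 5)² + 10.
Hence h = 5.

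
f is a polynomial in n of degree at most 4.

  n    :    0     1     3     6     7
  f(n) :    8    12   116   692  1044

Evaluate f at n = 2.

Write f(n) = an^4 + bn³ + cn² + dn + e; the 5 given values yield a linear system in the 5 coefficients.
Solving, the leading coefficient vanishes, and f(n) = 2n³ + 8n² - 6n + 8.
Then f(2) = 44.

44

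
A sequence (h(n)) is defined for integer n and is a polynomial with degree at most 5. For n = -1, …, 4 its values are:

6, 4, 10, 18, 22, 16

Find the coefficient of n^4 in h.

0

Write h(n) = an^5 + bn^4 + cn³ + dn² + en + p; the 6 given values yield a linear system in the 6 coefficients.
Solving, the top 2 coefficients vanish, and h(n) = -n³ + 4n² + 3n + 4.
The coefficient of n^4 is 0.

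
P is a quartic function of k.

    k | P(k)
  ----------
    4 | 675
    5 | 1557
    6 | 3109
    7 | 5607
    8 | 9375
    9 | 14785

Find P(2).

First differences: 882, 1552, 2498, 3768, 5410. Second differences: 670, 946, 1270, 1642. Third differences: 276, 324, 372. Fourth differences: 48, 48.
Level-4 differences are constant, so P has degree 4.
Fitting a degree-4 polynomial gives P(k) = 2k^4 + 2k³ + 3k² - 5k + 7.
Then P(2) = 57.

57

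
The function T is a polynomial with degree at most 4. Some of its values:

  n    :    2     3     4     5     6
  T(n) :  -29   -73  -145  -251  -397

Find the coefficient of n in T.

0

Write T(n) = an^4 + bn³ + cn² + dn + e; the 5 given values yield a linear system in the 5 coefficients.
Solving, the leading coefficient vanishes, and T(n) = -n³ - 5n² - 1.
The coefficient of n is 0.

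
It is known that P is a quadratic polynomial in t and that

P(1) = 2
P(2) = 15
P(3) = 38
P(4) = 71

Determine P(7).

230

First differences: 13, 23, 33. Second differences: 10, 10.
Level-2 differences are constant, so P has degree 2.
Fitting a degree-2 polynomial gives P(t) = 5t² - 2t - 1.
Then P(7) = 230.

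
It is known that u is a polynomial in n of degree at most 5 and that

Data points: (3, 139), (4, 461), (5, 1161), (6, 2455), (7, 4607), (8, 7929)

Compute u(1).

First differences: 322, 700, 1294, 2152, 3322. Second differences: 378, 594, 858, 1170. Third differences: 216, 264, 312. Fourth differences: 48, 48.
Level-4 differences are constant, so u has degree 4.
Fitting a degree-4 polynomial gives u(n) = 2n^4 - 5n² + 7n + 1.
Then u(1) = 5.

5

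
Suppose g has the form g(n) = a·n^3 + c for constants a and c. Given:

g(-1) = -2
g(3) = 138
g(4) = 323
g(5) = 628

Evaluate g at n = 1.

8

From g(-1) = -2 and g(3) = 138: -1a + c = -2 and 27a + c = 138.
Subtracting: 28a = 140, so a = 5; then c = -2 − 5·(-1) = 3.
So g(n) = 5n³ + 3, and g(1) = 8.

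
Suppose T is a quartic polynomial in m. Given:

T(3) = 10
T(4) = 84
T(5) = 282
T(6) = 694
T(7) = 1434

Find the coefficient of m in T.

Write T(m) = am^4 + bm³ + cm² + dm + e; the 5 given values yield a linear system in the 5 coefficients.
Solving, T(m) = m^4 - 3m³ + m² + 3m - 8.
The coefficient of m is 3.

3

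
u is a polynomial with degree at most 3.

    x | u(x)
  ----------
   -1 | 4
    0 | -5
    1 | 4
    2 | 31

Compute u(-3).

First differences: -9, 9, 27. Second differences: 18, 18.
Level-2 differences are constant, so u has degree 2.
Fitting a degree-2 polynomial gives u(x) = 9x² - 5.
Then u(-3) = 76.

76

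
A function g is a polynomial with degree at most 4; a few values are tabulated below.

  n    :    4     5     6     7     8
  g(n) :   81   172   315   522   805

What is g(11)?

2230

First differences: 91, 143, 207, 283. Second differences: 52, 64, 76. Third differences: 12, 12.
Level-3 differences are constant, so g has degree 3.
Fitting a degree-3 polynomial gives g(n) = 2n³ - 4n² + 5n - 3.
Then g(11) = 2230.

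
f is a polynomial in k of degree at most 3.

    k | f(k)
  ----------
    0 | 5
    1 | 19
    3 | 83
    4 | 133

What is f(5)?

195

Write f(k) = ak³ + bk² + ck + d; the 4 given values yield a linear system in the 4 coefficients.
Solving, the leading coefficient vanishes, and f(k) = 6k² + 8k + 5.
Then f(5) = 195.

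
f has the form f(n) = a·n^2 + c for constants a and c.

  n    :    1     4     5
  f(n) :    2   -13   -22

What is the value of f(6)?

From f(1) = 2 and f(4) = -13: 1a + c = 2 and 16a + c = -13.
Subtracting: 15a = -15, so a = -1; then c = 2 − (-1)·1 = 3.
So f(n) = -1n² + 3, and f(6) = -33.

-33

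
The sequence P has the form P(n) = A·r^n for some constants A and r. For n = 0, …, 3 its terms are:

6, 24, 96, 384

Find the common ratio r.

4

Consecutive ratio: 24/6 = 4, and 96/24 = 4, so r = 4.
Then A·4^0 = 6 gives A = 6, and P(n) = 6·4^n.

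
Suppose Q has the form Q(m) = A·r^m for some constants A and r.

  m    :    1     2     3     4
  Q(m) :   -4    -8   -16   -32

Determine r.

2

Consecutive ratio: -8/(-4) = 2, and -16/(-8) = 2, so r = 2.
Then A·2^1 = -4 gives A = -2, and Q(m) = -2·2^m.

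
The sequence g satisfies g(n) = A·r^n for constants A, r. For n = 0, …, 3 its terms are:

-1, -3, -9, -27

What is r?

3

Consecutive ratio: -3/(-1) = 3, and -9/(-3) = 3, so r = 3.
Then A·3^0 = -1 gives A = -1, and g(n) = -1·3^n.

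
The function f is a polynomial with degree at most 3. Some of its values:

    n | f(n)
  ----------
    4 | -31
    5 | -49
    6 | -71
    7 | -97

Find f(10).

-199

Write f(n) = an³ + bn² + cn + d; the 4 given values yield a linear system in the 4 coefficients.
Solving, the leading coefficient vanishes, and f(n) = -2n² + 1.
Then f(10) = -199.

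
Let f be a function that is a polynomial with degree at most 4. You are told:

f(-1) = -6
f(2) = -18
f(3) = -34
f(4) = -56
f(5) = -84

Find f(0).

-4

Write f(k) = ak^4 + bk³ + ck² + dk + e; the 5 given values yield a linear system in the 5 coefficients.
Solving, the top 2 coefficients vanish, and f(k) = -3k² - k - 4.
Then f(0) = -4.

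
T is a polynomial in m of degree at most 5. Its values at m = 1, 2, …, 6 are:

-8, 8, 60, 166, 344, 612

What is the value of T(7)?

First differences: 16, 52, 106, 178, 268. Second differences: 36, 54, 72, 90. Third differences: 18, 18, 18.
Level-3 differences are constant, so T has degree 3.
Fitting a degree-3 polynomial gives T(m) = 3m³ - 5m - 6.
Then T(7) = 988.

988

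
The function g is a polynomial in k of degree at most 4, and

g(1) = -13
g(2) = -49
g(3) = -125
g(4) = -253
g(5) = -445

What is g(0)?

First differences: -36, -76, -128, -192. Second differences: -40, -52, -64. Third differences: -12, -12.
Level-3 differences are constant, so g has degree 3.
Fitting a degree-3 polynomial gives g(k) = -2k³ - 8k² + 2k - 5.
The constant term is g(0) = -5.

-5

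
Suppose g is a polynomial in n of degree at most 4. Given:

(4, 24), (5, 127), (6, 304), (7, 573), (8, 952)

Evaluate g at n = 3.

-23

First differences: 103, 177, 269, 379. Second differences: 74, 92, 110. Third differences: 18, 18.
Level-3 differences are constant, so g has degree 3.
Fitting a degree-3 polynomial gives g(n) = 3n³ - 8n² - 8n - 8.
Then g(3) = -23.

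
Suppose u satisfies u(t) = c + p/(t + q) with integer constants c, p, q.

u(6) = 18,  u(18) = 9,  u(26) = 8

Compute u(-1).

-10

(u(t) − c)(t + q) = p for each data point; the three points give a linear system in c and q, then p follows.
Solving: c = 6, q = -2, p = 48, so u(t) = 6 + 48/(t − 2).
Then u(-1) = 6 + 48/(-3) = -10.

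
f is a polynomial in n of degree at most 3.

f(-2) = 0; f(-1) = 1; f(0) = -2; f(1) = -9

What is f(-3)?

-5

First differences: 1, -3, -7. Second differences: -4, -4.
Level-2 differences are constant, so f has degree 2.
Fitting a degree-2 polynomial gives f(n) = -2n² - 5n - 2.
Then f(-3) = -5.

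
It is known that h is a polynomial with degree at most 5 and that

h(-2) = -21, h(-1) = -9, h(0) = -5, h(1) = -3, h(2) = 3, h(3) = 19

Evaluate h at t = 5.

105

First differences: 12, 4, 2, 6, 16. Second differences: -8, -2, 4, 10. Third differences: 6, 6, 6.
Level-3 differences are constant, so h has degree 3.
Fitting a degree-3 polynomial gives h(t) = t³ - t² + 2t - 5.
Then h(5) = 105.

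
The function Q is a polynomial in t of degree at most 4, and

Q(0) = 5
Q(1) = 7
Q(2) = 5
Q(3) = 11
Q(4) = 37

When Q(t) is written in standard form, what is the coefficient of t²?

-8

First differences: 2, -2, 6, 26. Second differences: -4, 8, 20. Third differences: 12, 12.
Level-3 differences are constant, so Q has degree 3.
Fitting a degree-3 polynomial gives Q(t) = 2t³ - 8t² + 8t + 5.
The coefficient of t² is -8.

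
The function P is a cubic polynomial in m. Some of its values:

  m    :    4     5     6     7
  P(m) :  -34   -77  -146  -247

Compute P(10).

Write P(m) = am³ + bm² + cm + d; the 4 given values yield a linear system in the 4 coefficients.
Solving, P(m) = -m³ + 2m² - 2.
Then P(10) = -802.

-802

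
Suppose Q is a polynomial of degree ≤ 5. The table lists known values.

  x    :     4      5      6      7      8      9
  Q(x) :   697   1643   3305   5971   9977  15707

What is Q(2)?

41

First differences: 946, 1662, 2666, 4006, 5730. Second differences: 716, 1004, 1340, 1724. Third differences: 288, 336, 384. Fourth differences: 48, 48.
Level-4 differences are constant, so Q has degree 4.
Fitting a degree-4 polynomial gives Q(x) = 2x^4 + 4x³ - 4x² - 7.
Then Q(2) = 41.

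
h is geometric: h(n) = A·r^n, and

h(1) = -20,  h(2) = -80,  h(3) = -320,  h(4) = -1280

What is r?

4

Consecutive ratio: -80/(-20) = 4, and -320/(-80) = 4, so r = 4.
Then A·4^1 = -20 gives A = -5, and h(n) = -5·4^n.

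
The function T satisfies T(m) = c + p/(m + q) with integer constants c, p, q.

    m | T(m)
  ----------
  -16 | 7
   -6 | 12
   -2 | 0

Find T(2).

4

(T(m) − c)(m + q) = p for each data point; the three points give a linear system in c and q, then p follows.
Solving: c = 6, q = 4, p = -12, so T(m) = 6 − 12/(m + 4).
Then T(2) = 6 − 12/6 = 4.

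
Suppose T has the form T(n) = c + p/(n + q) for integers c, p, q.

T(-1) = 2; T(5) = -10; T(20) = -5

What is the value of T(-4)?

(T(n) − c)(n + q) = p for each data point; the three points give a linear system in c and q, then p follows.
Solving: c = -4, q = -2, p = -18, so T(n) = -4 − 18/(n − 2).
Then T(-4) = -4 − 18/(-6) = -1.

-1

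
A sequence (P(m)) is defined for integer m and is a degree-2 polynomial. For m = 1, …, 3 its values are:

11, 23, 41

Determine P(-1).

Write P(m) = am² + bm + c; the 3 given values yield a linear system in the 3 coefficients.
Solving, P(m) = 3m² + 3m + 5.
Then P(-1) = 5.

5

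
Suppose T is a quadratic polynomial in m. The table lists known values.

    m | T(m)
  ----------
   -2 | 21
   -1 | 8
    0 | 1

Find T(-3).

40

Write T(m) = am² + bm + c; the 3 given values yield a linear system in the 3 coefficients.
Solving, T(m) = 3m² - 4m + 1.
Then T(-3) = 40.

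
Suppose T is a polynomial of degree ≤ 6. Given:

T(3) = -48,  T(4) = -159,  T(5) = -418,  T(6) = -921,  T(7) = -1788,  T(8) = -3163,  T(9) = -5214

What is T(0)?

-3

First differences: -111, -259, -503, -867, -1375, -2051. Second differences: -148, -244, -364, -508, -676. Third differences: -96, -120, -144, -168. Fourth differences: -24, -24, -24.
Level-4 differences are constant, so T has degree 4.
Fitting a degree-4 polynomial gives T(m) = -m^4 + 2m³ - m² - 3m - 3.
Then T(0) = -3.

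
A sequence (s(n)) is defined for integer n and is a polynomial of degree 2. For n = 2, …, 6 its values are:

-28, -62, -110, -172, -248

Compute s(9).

Write s(n) = an² + bn + c; the 5 given values yield a linear system in the 3 coefficients.
Solving, s(n) = -7n² + n - 2.
Then s(9) = -560.

-560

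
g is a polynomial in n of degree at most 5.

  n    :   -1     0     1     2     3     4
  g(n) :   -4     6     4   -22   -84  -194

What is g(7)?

-932

First differences: 10, -2, -26, -62, -110. Second differences: -12, -24, -36, -48. Third differences: -12, -12, -12.
Level-3 differences are constant, so g has degree 3.
Fitting a degree-3 polynomial gives g(n) = -2n³ - 6n² + 6n + 6.
Then g(7) = -932.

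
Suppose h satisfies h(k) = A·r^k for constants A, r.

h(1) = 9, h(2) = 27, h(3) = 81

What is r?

3

Consecutive ratio: 27/9 = 3, and 81/27 = 3, so r = 3.
Then A·3^1 = 9 gives A = 3, and h(k) = 3·3^k.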